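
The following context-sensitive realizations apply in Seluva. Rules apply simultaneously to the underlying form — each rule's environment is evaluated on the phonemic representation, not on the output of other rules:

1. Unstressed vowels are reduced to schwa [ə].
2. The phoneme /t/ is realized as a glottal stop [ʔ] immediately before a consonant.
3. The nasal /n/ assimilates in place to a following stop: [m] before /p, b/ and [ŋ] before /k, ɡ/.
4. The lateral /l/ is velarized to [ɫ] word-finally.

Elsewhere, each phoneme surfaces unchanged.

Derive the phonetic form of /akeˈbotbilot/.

Rule 1 applies to /a/ (word-initial: in an unstressed syllable) → [ə].
/k/ (between /a/ and /e/): no rule targets it → [k].
/e/ (between /k/ and /b/) occurs in an unstressed syllable → [ə] by rule 1.
/b/ (between /e/ and /o/) is unaffected → [b].
/o/ — between /b/ and /t/; rule 1 does not apply here → [o].
Rule 2 applies to /t/ (between /o/ and /b/: immediately before a consonant) → [ʔ].
/b/ (between /t/ and /i/): no rule targets it → [b].
/i/ (between /b/ and /l/): in an unstressed syllable, so rule 1 applies → [ə].
/l/ — between /i/ and /o/; rule 4 does not apply here → [l].
/o/ (between /l/ and /t/) occurs in an unstressed syllable → [ə] by rule 1.
/t/ (word-final) fails the environment for rule 2, so it stays [t].

[əkəˈboʔbələt]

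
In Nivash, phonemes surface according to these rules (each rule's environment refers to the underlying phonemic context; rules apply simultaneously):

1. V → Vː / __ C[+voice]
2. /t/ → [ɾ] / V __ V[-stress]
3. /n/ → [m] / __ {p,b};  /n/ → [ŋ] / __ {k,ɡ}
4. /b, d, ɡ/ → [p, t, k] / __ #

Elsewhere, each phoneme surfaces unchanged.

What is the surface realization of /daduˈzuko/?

[daːduːˈzuko]

/d/ (word-initial) is in the target of rule 4 but the environment (word-finally) is not met → [d].
/a/ (between /d/ and /d/) occurs before a voiced consonant → [aː] by rule 1.
/d/ (between /a/ and /u/) fails the environment for rule 4, so it stays [d].
Rule 1 applies to /u/ (between /d/ and /z/: before a voiced consonant) → [uː].
/u/ (between /z/ and /k/): rule 1 targets it, but not before a voiced consonant → unchanged [u].
/o/ (word-final) fails the environment for rule 1, so it stays [o].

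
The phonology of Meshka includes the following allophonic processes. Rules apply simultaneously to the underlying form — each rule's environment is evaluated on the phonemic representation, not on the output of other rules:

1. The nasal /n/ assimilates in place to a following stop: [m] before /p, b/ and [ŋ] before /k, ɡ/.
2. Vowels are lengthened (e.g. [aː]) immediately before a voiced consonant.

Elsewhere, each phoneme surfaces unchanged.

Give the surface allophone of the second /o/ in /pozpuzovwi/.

[oː]

/o/ — between /z/ and /v/, before a voiced consonant — surfaces as [oː] (rule 2).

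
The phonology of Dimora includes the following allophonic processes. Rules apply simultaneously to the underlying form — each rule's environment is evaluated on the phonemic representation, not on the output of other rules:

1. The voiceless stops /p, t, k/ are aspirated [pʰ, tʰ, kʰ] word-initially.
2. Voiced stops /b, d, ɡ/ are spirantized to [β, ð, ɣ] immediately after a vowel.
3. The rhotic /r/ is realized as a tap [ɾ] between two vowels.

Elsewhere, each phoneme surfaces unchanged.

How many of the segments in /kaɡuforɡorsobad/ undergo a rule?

Segments that undergo a rule: /k/ → [kʰ] (rule 1); /ɡ/ → [ɣ] (rule 2); /b/ → [β] (rule 2); /d/ → [ð] (rule 2).
All other segments surface unchanged.

4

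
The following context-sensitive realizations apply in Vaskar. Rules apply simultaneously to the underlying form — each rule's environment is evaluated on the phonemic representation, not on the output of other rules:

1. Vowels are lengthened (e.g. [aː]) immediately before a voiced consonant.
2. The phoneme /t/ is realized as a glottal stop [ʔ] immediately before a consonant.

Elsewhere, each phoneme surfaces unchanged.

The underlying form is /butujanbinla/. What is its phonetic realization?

/u/ — between /b/ and /t/; rule 1 does not apply here → [u].
/t/ (between /u/ and /u/): rule 2 targets it, but not immediately before a consonant → unchanged [t].
Rule 1 applies to /u/ (between /t/ and /j/: before a voiced consonant) → [uː].
/a/ (between /j/ and /n/) occurs before a voiced consonant → [aː] by rule 1.
/i/ (between /b/ and /n/): before a voiced consonant, so rule 1 applies → [iː].
/a/ (word-final): rule 1 targets it, but not before a voiced consonant → unchanged [a].

[butuːjaːnbiːnla]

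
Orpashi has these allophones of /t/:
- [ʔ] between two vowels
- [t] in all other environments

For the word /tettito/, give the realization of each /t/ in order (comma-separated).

[t], [t], [t], [ʔ]

Occurrence 1 (position 1): no conditioning environment matches → elsewhere allophone [t].
Occurrence 2 (position 3): no conditioning environment matches → elsewhere allophone [t].
Occurrence 3 (position 4): no conditioning environment matches → elsewhere allophone [t].
Occurrence 4 (position 6): between two vowels → [ʔ].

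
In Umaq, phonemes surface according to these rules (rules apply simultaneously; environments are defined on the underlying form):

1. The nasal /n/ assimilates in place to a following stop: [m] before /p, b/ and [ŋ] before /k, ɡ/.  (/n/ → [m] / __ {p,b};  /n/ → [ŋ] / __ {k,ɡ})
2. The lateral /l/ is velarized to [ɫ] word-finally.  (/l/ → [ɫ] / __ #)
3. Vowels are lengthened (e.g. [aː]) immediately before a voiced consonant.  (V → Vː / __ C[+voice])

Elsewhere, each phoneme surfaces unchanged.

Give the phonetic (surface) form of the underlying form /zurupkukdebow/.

/z/ (word-initial): no rule targets it → [z].
/u/ (between /z/ and /r/) occurs before a voiced consonant → [uː] by rule 3.
/r/ (between /u/ and /u/): no rule targets it → [r].
/u/ (between /r/ and /p/): rule 3 targets it, but not before a voiced consonant → unchanged [u].
/p/ stays [p].
/k/ — not in any rule's target class → [k].
/u/ (between /k/ and /k/): rule 3 targets it, but not before a voiced consonant → unchanged [u].
/k/ stays [k].
/d/ stays [d].
/e/ meets the environment for rule 3 (before a voiced consonant) → [eː].
/b/ — not in any rule's target class → [b].
/o/ meets the environment for rule 3 (before a voiced consonant) → [oː].
/w/ stays [w].

[zuːrupkukdeːboːw]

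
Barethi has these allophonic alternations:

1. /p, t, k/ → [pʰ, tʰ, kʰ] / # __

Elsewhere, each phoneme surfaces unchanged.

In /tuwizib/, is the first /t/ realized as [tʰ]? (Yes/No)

/t/ meets the environment for rule 1 (word-initially) → [tʰ].
The actual realization is [tʰ], which matches [tʰ].

Yes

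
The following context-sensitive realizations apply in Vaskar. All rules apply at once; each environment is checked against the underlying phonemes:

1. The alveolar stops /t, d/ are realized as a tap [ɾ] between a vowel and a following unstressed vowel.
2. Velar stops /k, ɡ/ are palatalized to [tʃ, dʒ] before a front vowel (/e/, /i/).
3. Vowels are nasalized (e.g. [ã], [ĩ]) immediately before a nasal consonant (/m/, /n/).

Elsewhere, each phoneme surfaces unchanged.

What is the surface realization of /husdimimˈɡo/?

/h/ (word-initial) is unaffected → [h].
/u/ — between /h/ and /s/; rule 3 does not apply here → [u].
/s/ stays [s].
/d/ (between /s/ and /i/) is in the target of rule 1 but the environment (between a vowel and a following unstressed vowel) is not met → [d].
/i/ meets the environment for rule 3 (before a nasal consonant) → [ĩ].
/m/ — not in any rule's target class → [m].
/i/ (between /m/ and /m/): before a nasal consonant, so rule 3 applies → [ĩ].
/m/ — not in any rule's target class → [m].
/ɡ/ (between /m/ and /o/) fails the environment for rule 2, so it stays [ɡ].
/o/ (word-final): rule 3 targets it, but not before a nasal consonant → unchanged [o].

[husdĩmĩmˈɡo]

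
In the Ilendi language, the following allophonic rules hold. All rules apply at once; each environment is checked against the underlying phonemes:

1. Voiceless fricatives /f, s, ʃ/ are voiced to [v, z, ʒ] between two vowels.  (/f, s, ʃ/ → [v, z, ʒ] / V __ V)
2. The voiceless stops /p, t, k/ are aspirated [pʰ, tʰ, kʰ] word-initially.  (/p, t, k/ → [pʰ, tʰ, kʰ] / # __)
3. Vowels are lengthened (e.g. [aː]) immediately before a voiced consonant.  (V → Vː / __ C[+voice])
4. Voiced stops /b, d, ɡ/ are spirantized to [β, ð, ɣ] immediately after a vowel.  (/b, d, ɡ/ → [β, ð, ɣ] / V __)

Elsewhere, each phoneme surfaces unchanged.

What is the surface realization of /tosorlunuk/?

/t/ meets the environment for rule 2 (word-initially) → [tʰ].
/o/ (between /t/ and /s/) is in the target of rule 3 but the environment (before a voiced consonant) is not met → [o].
/s/ meets the environment for rule 1 (between two vowels) → [z].
/o/ (between /s/ and /r/): before a voiced consonant, so rule 3 applies → [oː].
/u/ (between /l/ and /n/) occurs before a voiced consonant → [uː] by rule 3.
/u/ (between /n/ and /k/): rule 3 targets it, but not before a voiced consonant → unchanged [u].
/k/ (word-final) fails the environment for rule 2, so it stays [k].

[tʰozoːrluːnuk]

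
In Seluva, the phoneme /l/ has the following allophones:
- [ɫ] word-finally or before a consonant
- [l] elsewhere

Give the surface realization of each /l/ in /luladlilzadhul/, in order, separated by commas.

[l], [l], [l], [ɫ], [ɫ]

Occurrence 1 (position 1): no conditioning environment matches → elsewhere allophone [l].
Occurrence 2 (position 3): no conditioning environment matches → elsewhere allophone [l].
Occurrence 3 (position 6): no conditioning environment matches → elsewhere allophone [l].
Occurrence 4 (position 8): word-finally or before a consonant → [ɫ].
Occurrence 5 (position 14): word-finally or before a consonant → [ɫ].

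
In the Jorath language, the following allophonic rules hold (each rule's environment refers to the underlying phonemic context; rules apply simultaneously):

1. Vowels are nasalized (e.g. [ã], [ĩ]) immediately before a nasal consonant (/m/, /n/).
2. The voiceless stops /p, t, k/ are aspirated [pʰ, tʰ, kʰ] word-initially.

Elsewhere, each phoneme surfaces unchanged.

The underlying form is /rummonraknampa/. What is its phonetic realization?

/r/ stays [r].
/u/ — between /r/ and /m/, before a nasal consonant — surfaces as [ũ] (rule 1).
/m/ — not in any rule's target class → [m].
/m/ — not in any rule's target class → [m].
/o/ — between /m/ and /n/, before a nasal consonant — surfaces as [õ] (rule 1).
/n/ — not in any rule's target class → [n].
/r/ (between /n/ and /a/) is unaffected → [r].
/a/ (between /r/ and /k/): rule 1 targets it, but not before a nasal consonant → unchanged [a].
/k/ (between /a/ and /n/) fails the environment for rule 2, so it stays [k].
/n/ stays [n].
Rule 1 applies to /a/ (between /n/ and /m/: before a nasal consonant) → [ã].
/m/ (between /a/ and /p/): no rule targets it → [m].
/p/ (between /m/ and /a/) fails the environment for rule 2, so it stays [p].
/a/ (word-final) is in the target of rule 1 but the environment (before a nasal consonant) is not met → [a].

[rũmmõnraknãmpa]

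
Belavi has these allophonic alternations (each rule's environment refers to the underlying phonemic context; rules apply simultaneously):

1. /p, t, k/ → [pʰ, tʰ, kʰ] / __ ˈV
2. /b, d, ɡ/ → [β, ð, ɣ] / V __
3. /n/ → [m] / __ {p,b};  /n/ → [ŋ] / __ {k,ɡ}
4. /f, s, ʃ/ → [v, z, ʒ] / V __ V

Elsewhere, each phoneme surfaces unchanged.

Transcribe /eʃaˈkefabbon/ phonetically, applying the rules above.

/e/ — not in any rule's target class → [e].
Rule 4 applies to /ʃ/ (between /e/ and /a/: between two vowels) → [ʒ].
/a/ (between /ʃ/ and /k/) is unaffected → [a].
/k/ — between /a/ and /e/, immediately before a stressed vowel — surfaces as [kʰ] (rule 1).
/e/ (between /k/ and /f/): no rule targets it → [e].
/f/ meets the environment for rule 4 (between two vowels) → [v].
/a/ — not in any rule's target class → [a].
/b/ — between /a/ and /b/, immediately after a vowel — surfaces as [β] (rule 2).
/b/ (between /b/ and /o/) fails the environment for rule 2, so it stays [b].
/o/ (between /b/ and /n/) is unaffected → [o].
/n/ (word-final): rule 3 targets it, but not before a labial or velar stop → unchanged [n].

[eʒaˈkʰevaβbon]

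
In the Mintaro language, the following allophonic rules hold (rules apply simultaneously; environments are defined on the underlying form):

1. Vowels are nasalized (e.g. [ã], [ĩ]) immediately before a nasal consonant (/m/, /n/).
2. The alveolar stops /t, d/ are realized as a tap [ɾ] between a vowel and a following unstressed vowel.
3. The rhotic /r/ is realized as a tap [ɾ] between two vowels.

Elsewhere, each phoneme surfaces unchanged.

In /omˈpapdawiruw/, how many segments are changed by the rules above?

Segments that undergo a rule: /o/ → [õ] (rule 1); /r/ → [ɾ] (rule 3).
All other segments surface unchanged.

2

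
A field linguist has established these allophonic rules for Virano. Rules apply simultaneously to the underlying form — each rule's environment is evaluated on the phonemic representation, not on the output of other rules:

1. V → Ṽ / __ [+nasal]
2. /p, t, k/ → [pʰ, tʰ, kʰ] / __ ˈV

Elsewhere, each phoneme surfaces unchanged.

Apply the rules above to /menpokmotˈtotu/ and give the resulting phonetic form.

/e/ (between /m/ and /n/): before a nasal consonant, so rule 1 applies → [ẽ].
/p/ — between /n/ and /o/; rule 2 does not apply here → [p].
/o/ (between /p/ and /k/): rule 1 targets it, but not before a nasal consonant → unchanged [o].
/k/ (between /o/ and /m/) is in the target of rule 2 but the environment (immediately before a stressed vowel) is not met → [k].
/o/ (between /m/ and /t/) is in the target of rule 1 but the environment (before a nasal consonant) is not met → [o].
/t/ (between /o/ and /t/) fails the environment for rule 2, so it stays [t].
Rule 2 applies to /t/ (between /t/ and /o/: immediately before a stressed vowel) → [tʰ].
/o/ (between /t/ and /t/) fails the environment for rule 1, so it stays [o].
/t/ (between /o/ and /u/): rule 2 targets it, but not immediately before a stressed vowel → unchanged [t].
/u/ (word-final): rule 1 targets it, but not before a nasal consonant → unchanged [u].

[mẽnpokmotˈtʰotu]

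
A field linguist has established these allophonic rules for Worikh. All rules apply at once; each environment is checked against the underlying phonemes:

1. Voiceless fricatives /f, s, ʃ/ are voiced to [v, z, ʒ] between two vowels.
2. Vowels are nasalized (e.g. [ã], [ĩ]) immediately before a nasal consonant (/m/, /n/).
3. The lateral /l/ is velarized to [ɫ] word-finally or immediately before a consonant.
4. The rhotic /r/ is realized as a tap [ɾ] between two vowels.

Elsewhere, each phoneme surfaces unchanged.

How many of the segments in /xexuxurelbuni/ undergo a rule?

Segments that undergo a rule: /r/ → [ɾ] (rule 4); /l/ → [ɫ] (rule 3); /u/ → [ũ] (rule 2).
All other segments surface unchanged.

3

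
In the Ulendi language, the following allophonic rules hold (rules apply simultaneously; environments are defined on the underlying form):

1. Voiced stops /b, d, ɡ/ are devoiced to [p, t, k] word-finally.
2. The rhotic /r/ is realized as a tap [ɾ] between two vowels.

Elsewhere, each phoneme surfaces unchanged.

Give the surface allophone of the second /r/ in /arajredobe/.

[r]

/r/ (between /j/ and /e/) is in the target of rule 2 but the environment (between two vowels) is not met → [r].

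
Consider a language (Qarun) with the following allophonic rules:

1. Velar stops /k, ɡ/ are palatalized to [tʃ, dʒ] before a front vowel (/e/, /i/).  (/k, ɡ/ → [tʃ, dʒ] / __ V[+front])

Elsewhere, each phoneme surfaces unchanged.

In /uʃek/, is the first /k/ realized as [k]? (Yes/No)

Yes

/k/ (word-final) fails the environment for rule 1, so it stays [k].
The actual realization is [k], which matches [k].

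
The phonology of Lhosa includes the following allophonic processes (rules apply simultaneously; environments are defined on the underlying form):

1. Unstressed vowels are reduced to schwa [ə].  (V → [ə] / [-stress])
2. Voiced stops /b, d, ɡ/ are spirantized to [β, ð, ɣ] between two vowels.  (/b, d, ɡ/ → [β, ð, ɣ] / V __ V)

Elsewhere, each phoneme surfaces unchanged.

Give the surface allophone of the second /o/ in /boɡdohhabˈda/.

/o/ (between /d/ and /h/) occurs in an unstressed syllable → [ə] by rule 1.

[ə]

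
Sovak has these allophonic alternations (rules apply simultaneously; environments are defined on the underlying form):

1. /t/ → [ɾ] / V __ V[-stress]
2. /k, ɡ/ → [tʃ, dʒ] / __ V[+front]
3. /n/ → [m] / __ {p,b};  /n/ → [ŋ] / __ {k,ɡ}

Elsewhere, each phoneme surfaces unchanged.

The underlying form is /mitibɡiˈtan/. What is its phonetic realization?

[miɾibdʒiˈtan]

Rule 1 applies to /t/ (between /i/ and /i/: between a vowel and a following unstressed vowel) → [ɾ].
/ɡ/ — between /b/ and /i/, before a front vowel — surfaces as [dʒ] (rule 2).
/t/ (between /i/ and /a/) fails the environment for rule 1, so it stays [t].
/n/ (word-final) fails the environment for rule 3, so it stays [n].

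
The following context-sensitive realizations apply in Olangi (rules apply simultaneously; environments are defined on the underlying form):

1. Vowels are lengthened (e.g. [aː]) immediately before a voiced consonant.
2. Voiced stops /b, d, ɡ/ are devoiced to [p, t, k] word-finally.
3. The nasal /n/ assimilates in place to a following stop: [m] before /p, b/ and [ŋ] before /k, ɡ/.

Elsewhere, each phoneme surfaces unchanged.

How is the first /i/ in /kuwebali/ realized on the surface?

[i]

/i/ (word-final) is in the target of rule 1 but the environment (before a voiced consonant) is not met → [i].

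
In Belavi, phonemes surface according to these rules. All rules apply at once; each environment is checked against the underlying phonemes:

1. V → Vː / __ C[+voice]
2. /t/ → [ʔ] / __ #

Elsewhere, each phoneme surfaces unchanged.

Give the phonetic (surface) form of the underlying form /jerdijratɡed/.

[jeːrdiːjratɡeːd]

/j/ (word-initial): no rule targets it → [j].
/e/ — between /j/ and /r/, before a voiced consonant — surfaces as [eː] (rule 1).
/r/ stays [r].
/d/ (between /r/ and /i/): no rule targets it → [d].
/i/ — between /d/ and /j/, before a voiced consonant — surfaces as [iː] (rule 1).
/j/ (between /i/ and /r/): no rule targets it → [j].
/r/ (between /j/ and /a/): no rule targets it → [r].
/a/ (between /r/ and /t/): rule 1 targets it, but not before a voiced consonant → unchanged [a].
/t/ (between /a/ and /ɡ/) is in the target of rule 2 but the environment (word-finally) is not met → [t].
/ɡ/ (between /t/ and /e/): no rule targets it → [ɡ].
/e/ (between /ɡ/ and /d/) occurs before a voiced consonant → [eː] by rule 1.
/d/ — not in any rule's target class → [d].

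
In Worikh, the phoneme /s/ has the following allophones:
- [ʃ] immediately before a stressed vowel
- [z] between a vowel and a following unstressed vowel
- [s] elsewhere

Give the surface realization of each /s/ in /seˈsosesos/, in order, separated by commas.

[s], [ʃ], [z], [z], [s]

Occurrence 1 (position 1): no conditioning environment matches → elsewhere allophone [s].
Occurrence 2 (position 3): immediately before a stressed vowel → [ʃ].
Occurrence 3 (position 5): between a vowel and a following unstressed vowel → [z].
Occurrence 4 (position 7): between a vowel and a following unstressed vowel → [z].
Occurrence 5 (position 9): no conditioning environment matches → elsewhere allophone [s].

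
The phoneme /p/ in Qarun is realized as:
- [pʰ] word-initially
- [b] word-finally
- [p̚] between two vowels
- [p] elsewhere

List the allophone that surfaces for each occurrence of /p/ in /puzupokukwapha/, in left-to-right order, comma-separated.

[pʰ], [p̚], [p]

Occurrence 1 (position 1): word-initially → [pʰ].
Occurrence 2 (position 5): between two vowels → [p̚].
Occurrence 3 (position 12): no conditioning environment matches → elsewhere allophone [p].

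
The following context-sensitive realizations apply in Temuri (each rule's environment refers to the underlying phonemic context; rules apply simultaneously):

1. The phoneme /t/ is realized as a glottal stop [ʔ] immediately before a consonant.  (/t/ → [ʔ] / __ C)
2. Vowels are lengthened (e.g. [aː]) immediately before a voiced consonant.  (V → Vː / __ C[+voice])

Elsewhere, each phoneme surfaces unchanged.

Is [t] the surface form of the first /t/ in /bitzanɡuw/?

No

/t/ — between /i/ and /z/, immediately before a consonant — surfaces as [ʔ] (rule 1).
The actual realization is [ʔ], not [t].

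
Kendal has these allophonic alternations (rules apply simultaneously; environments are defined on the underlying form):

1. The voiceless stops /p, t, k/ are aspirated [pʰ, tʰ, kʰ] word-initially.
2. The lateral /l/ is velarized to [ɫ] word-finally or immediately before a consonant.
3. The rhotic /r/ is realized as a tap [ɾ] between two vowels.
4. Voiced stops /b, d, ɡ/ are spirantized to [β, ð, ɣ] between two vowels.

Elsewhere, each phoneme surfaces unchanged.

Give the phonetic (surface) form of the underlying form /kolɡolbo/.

[kʰoɫɡoɫbo]

/k/ (word-initial): word-initially, so rule 1 applies → [kʰ].
/o/ (between /k/ and /l/) is unaffected → [o].
Rule 2 applies to /l/ (between /o/ and /ɡ/: word-finally or immediately before a consonant) → [ɫ].
/ɡ/ — between /l/ and /o/; rule 4 does not apply here → [ɡ].
/o/ (between /ɡ/ and /l/) is unaffected → [o].
/l/ (between /o/ and /b/) occurs word-finally or immediately before a consonant → [ɫ] by rule 2.
/b/ — between /l/ and /o/; rule 4 does not apply here → [b].
/o/ stays [o].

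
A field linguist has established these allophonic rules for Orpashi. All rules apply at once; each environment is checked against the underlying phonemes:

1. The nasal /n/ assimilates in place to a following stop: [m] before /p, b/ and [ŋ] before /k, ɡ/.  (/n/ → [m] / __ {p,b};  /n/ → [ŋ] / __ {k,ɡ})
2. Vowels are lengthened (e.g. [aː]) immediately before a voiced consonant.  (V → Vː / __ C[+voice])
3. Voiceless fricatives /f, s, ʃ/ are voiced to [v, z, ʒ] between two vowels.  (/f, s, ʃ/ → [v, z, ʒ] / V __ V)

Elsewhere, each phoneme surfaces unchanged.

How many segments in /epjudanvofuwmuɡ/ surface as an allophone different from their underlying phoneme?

5

Segments that undergo a rule: /u/ → [uː] (rule 2); /a/ → [aː] (rule 2); /f/ → [v] (rule 3); /u/ → [uː] (rule 2); /u/ → [uː] (rule 2).
All other segments surface unchanged.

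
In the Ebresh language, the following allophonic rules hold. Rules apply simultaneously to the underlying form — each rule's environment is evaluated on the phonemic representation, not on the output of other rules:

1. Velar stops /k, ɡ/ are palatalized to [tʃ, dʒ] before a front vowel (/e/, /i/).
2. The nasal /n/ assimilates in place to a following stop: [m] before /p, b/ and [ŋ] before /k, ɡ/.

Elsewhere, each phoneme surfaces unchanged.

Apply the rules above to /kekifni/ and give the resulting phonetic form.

Rule 1 applies to /k/ (word-initial: before a front vowel) → [tʃ].
/e/ (between /k/ and /k/): no rule targets it → [e].
/k/ (between /e/ and /i/): before a front vowel, so rule 1 applies → [tʃ].
/i/ — not in any rule's target class → [i].
/f/ — not in any rule's target class → [f].
/n/ — between /f/ and /i/; rule 2 does not apply here → [n].
/i/ stays [i].

[tʃetʃifni]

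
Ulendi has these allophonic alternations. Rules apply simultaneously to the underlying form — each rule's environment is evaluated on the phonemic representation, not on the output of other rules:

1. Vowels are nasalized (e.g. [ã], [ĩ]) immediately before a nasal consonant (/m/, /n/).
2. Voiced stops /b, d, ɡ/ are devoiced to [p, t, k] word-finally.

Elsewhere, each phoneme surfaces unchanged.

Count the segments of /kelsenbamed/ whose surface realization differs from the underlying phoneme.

3

Segments that undergo a rule: /e/ → [ẽ] (rule 1); /a/ → [ã] (rule 1); /d/ → [t] (rule 2).
All other segments surface unchanged.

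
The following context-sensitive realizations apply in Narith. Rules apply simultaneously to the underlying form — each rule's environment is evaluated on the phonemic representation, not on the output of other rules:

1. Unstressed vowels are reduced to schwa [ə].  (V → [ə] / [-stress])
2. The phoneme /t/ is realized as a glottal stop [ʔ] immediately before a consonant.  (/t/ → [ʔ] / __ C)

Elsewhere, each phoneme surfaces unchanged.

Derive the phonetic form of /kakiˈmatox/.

[kəkəˈmatəx]

/k/ (word-initial) is unaffected → [k].
/a/ — between /k/ and /k/, in an unstressed syllable — surfaces as [ə] (rule 1).
/k/ (between /a/ and /i/) is unaffected → [k].
/i/ (between /k/ and /m/): in an unstressed syllable, so rule 1 applies → [ə].
/m/ stays [m].
/a/ — between /m/ and /t/; rule 1 does not apply here → [a].
/t/ (between /a/ and /o/) fails the environment for rule 2, so it stays [t].
/o/ (between /t/ and /x/): in an unstressed syllable, so rule 1 applies → [ə].
/x/ — not in any rule's target class → [x].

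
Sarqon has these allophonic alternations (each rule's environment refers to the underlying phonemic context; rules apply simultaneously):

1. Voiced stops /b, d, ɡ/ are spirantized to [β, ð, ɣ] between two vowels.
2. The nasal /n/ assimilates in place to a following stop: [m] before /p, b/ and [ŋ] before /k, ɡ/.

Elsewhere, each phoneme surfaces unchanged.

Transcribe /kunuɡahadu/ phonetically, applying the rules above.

/n/ — between /u/ and /u/; rule 2 does not apply here → [n].
/ɡ/ meets the environment for rule 1 (between two vowels) → [ɣ].
Rule 1 applies to /d/ (between /a/ and /u/: between two vowels) → [ð].

[kunuɣahaðu]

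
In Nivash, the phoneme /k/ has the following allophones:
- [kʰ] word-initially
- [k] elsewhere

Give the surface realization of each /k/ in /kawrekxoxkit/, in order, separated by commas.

Occurrence 1 (position 1): word-initially → [kʰ].
Occurrence 2 (position 6): no conditioning environment matches → elsewhere allophone [k].
Occurrence 3 (position 10): no conditioning environment matches → elsewhere allophone [k].

[kʰ], [k], [k]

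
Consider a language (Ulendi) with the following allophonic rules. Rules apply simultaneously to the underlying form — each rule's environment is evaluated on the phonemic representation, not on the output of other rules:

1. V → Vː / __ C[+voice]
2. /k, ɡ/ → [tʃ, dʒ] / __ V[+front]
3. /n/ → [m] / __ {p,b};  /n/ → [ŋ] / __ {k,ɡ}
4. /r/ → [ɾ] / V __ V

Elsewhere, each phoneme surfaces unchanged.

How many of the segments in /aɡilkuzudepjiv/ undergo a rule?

Segments that undergo a rule: /a/ → [aː] (rule 1); /ɡ/ → [dʒ] (rule 2); /i/ → [iː] (rule 1); /u/ → [uː] (rule 1); /u/ → [uː] (rule 1); /i/ → [iː] (rule 1).
All other segments surface unchanged.

6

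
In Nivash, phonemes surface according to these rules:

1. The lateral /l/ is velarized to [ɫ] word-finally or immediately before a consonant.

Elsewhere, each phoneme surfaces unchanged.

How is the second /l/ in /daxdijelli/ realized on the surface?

[l]

/l/ — between /l/ and /i/; rule 1 does not apply here → [l].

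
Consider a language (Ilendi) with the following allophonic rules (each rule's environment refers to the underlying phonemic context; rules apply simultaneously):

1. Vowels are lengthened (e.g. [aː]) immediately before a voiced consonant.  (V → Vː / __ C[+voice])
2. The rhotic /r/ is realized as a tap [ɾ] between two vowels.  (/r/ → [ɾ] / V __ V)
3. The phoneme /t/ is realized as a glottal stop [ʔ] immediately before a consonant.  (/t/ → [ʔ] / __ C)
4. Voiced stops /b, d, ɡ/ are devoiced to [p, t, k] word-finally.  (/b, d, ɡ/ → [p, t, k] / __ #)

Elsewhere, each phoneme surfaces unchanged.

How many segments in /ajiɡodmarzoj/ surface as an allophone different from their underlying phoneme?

Segments that undergo a rule: /a/ → [aː] (rule 1); /i/ → [iː] (rule 1); /o/ → [oː] (rule 1); /a/ → [aː] (rule 1); /o/ → [oː] (rule 1).
All other segments surface unchanged.

5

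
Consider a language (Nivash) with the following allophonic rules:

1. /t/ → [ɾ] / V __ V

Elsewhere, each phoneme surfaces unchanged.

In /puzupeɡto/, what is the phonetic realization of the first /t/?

/t/ — between /ɡ/ and /o/; rule 1 does not apply here → [t].

[t]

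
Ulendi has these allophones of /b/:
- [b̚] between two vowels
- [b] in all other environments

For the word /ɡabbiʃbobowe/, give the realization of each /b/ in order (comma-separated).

[b], [b], [b], [b̚]

Occurrence 1 (position 3): no conditioning environment matches → elsewhere allophone [b].
Occurrence 2 (position 4): no conditioning environment matches → elsewhere allophone [b].
Occurrence 3 (position 7): no conditioning environment matches → elsewhere allophone [b].
Occurrence 4 (position 9): between two vowels → [b̚].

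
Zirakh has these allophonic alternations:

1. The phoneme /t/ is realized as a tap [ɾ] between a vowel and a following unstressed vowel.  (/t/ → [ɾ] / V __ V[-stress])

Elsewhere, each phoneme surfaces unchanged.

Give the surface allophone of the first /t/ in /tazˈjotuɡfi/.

[t]

/t/ (word-initial) fails the environment for rule 1, so it stays [t].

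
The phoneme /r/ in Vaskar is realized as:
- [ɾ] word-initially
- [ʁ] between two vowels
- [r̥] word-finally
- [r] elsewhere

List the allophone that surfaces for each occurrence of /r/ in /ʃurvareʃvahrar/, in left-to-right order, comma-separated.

[r], [ʁ], [r], [r̥]

Occurrence 1 (position 3): no conditioning environment matches → elsewhere allophone [r].
Occurrence 2 (position 6): between two vowels → [ʁ].
Occurrence 3 (position 12): no conditioning environment matches → elsewhere allophone [r].
Occurrence 4 (position 14): word-finally → [r̥].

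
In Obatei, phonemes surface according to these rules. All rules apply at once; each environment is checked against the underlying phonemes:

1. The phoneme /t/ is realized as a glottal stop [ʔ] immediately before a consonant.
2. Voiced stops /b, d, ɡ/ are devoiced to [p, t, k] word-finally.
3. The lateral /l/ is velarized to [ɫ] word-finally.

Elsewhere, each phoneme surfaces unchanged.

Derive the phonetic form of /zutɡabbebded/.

/z/ stays [z].
/u/ — not in any rule's target class → [u].
/t/ — between /u/ and /ɡ/, immediately before a consonant — surfaces as [ʔ] (rule 1).
/ɡ/ (between /t/ and /a/) fails the environment for rule 2, so it stays [ɡ].
/a/ stays [a].
/b/ (between /a/ and /b/) is in the target of rule 2 but the environment (word-finally) is not met → [b].
/b/ — between /b/ and /e/; rule 2 does not apply here → [b].
/e/ (between /b/ and /b/) is unaffected → [e].
/b/ (between /e/ and /d/): rule 2 targets it, but not word-finally → unchanged [b].
/d/ — between /b/ and /e/; rule 2 does not apply here → [d].
/e/ (between /d/ and /d/): no rule targets it → [e].
/d/ (word-final) occurs word-finally → [t] by rule 2.

[zuʔɡabbebdet]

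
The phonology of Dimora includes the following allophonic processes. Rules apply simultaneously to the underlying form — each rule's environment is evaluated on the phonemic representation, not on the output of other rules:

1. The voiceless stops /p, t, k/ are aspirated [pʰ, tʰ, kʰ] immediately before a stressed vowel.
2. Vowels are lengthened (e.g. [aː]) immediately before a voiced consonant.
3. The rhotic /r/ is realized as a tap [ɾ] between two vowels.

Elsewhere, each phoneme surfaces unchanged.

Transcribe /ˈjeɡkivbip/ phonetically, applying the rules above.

[ˈjeːɡkiːvbip]

/e/ — between /j/ and /ɡ/, before a voiced consonant — surfaces as [eː] (rule 2).
/k/ — between /ɡ/ and /i/; rule 1 does not apply here → [k].
/i/ (between /k/ and /v/) occurs before a voiced consonant → [iː] by rule 2.
/i/ — between /b/ and /p/; rule 2 does not apply here → [i].
/p/ — word-final; rule 1 does not apply here → [p].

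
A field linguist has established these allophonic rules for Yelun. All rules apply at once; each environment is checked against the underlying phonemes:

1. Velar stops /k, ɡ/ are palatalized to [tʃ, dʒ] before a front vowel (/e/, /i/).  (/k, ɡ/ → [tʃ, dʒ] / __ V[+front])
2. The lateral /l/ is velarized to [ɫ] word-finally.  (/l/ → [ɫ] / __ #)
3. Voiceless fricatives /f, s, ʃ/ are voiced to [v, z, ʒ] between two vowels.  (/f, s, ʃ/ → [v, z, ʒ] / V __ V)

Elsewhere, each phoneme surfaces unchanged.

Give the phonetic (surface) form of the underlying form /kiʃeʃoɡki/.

[tʃiʒeʒoɡtʃi]

/k/ — word-initial, before a front vowel — surfaces as [tʃ] (rule 1).
/i/ stays [i].
/ʃ/ (between /i/ and /e/): between two vowels, so rule 3 applies → [ʒ].
/e/ stays [e].
/ʃ/ (between /e/ and /o/) occurs between two vowels → [ʒ] by rule 3.
/o/ stays [o].
/ɡ/ (between /o/ and /k/): rule 1 targets it, but not before a front vowel → unchanged [ɡ].
/k/ meets the environment for rule 1 (before a front vowel) → [tʃ].
/i/ — not in any rule's target class → [i].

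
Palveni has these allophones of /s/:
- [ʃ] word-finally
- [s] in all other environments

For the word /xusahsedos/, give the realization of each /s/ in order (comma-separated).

Occurrence 1 (position 3): no conditioning environment matches → elsewhere allophone [s].
Occurrence 2 (position 6): no conditioning environment matches → elsewhere allophone [s].
Occurrence 3 (position 10): word-finally → [ʃ].

[s], [s], [ʃ]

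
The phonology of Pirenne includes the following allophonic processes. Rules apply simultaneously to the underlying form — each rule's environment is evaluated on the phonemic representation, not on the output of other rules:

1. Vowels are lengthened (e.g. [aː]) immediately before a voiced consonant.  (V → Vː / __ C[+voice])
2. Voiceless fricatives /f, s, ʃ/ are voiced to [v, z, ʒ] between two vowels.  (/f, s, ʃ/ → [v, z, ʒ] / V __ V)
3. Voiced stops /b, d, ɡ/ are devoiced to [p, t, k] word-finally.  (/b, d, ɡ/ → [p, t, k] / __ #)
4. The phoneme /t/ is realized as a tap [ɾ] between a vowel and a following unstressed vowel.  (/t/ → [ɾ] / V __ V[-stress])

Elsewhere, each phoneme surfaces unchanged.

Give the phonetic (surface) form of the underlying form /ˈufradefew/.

/u/ (word-initial): rule 1 targets it, but not before a voiced consonant → unchanged [u].
/f/ (between /u/ and /r/) is in the target of rule 2 but the environment (between two vowels) is not met → [f].
/a/ meets the environment for rule 1 (before a voiced consonant) → [aː].
/d/ — between /a/ and /e/; rule 3 does not apply here → [d].
/e/ (between /d/ and /f/) fails the environment for rule 1, so it stays [e].
/f/ — between /e/ and /e/, between two vowels — surfaces as [v] (rule 2).
/e/ (between /f/ and /w/) occurs before a voiced consonant → [eː] by rule 1.

[ˈufraːdeveːw]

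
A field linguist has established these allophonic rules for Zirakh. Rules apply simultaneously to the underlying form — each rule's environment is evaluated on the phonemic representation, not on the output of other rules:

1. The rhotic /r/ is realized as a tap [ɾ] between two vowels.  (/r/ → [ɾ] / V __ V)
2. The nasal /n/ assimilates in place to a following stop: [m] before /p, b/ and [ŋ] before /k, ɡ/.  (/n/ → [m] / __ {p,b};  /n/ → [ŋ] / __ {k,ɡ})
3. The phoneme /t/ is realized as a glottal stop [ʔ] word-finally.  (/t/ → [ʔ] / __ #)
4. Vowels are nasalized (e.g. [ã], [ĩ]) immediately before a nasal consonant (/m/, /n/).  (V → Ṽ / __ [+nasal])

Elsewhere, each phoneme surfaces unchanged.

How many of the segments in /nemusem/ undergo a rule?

Segments that undergo a rule: /e/ → [ẽ] (rule 4); /e/ → [ẽ] (rule 4).
All other segments surface unchanged.

2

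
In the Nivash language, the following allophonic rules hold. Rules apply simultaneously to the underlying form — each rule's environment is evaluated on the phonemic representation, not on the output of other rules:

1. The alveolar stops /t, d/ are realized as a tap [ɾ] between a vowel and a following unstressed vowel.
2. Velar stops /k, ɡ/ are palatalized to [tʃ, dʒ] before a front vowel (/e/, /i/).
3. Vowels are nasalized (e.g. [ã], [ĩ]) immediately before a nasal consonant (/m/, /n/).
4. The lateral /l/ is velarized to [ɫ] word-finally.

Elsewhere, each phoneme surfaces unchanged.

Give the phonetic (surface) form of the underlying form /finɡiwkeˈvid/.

/i/ (between /f/ and /n/) occurs before a nasal consonant → [ĩ] by rule 3.
Rule 2 applies to /ɡ/ (between /n/ and /i/: before a front vowel) → [dʒ].
/i/ (between /ɡ/ and /w/) fails the environment for rule 3, so it stays [i].
/k/ (between /w/ and /e/): before a front vowel, so rule 2 applies → [tʃ].
/e/ (between /k/ and /v/): rule 3 targets it, but not before a nasal consonant → unchanged [e].
/i/ (between /v/ and /d/): rule 3 targets it, but not before a nasal consonant → unchanged [i].
/d/ (word-final) fails the environment for rule 1, so it stays [d].

[fĩndʒiwtʃeˈvid]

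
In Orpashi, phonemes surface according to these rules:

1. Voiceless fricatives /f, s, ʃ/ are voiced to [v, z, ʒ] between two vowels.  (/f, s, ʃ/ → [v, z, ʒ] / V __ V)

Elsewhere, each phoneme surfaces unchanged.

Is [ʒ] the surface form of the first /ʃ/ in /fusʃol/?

No

/ʃ/ (between /s/ and /o/) is in the target of rule 1 but the environment (between two vowels) is not met → [ʃ].
The actual realization is [ʃ], not [ʒ].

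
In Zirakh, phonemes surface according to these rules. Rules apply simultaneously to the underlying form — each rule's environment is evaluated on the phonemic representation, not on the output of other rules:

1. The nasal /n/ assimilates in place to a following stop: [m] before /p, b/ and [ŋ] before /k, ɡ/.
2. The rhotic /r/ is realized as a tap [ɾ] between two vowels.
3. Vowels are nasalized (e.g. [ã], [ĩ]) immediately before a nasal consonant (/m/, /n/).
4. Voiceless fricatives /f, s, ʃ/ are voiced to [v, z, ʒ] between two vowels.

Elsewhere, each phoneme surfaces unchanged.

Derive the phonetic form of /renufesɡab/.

/r/ — word-initial; rule 2 does not apply here → [r].
/e/ (between /r/ and /n/) occurs before a nasal consonant → [ẽ] by rule 3.
/n/ (between /e/ and /u/) is in the target of rule 1 but the environment (before a labial or velar stop) is not met → [n].
/u/ (between /n/ and /f/): rule 3 targets it, but not before a nasal consonant → unchanged [u].
/f/ (between /u/ and /e/): between two vowels, so rule 4 applies → [v].
/e/ (between /f/ and /s/) is in the target of rule 3 but the environment (before a nasal consonant) is not met → [e].
/s/ (between /e/ and /ɡ/): rule 4 targets it, but not between two vowels → unchanged [s].
/ɡ/ — not in any rule's target class → [ɡ].
/a/ (between /ɡ/ and /b/) fails the environment for rule 3, so it stays [a].
/b/ — not in any rule's target class → [b].

[rẽnuvesɡab]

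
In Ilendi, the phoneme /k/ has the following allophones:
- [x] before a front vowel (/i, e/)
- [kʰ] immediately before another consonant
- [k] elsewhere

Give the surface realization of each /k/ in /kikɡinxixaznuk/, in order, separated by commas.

[x], [kʰ], [k]

Occurrence 1 (position 1): before a front vowel (/i, e/) → [x].
Occurrence 2 (position 3): immediately before another consonant → [kʰ].
Occurrence 3 (position 14): no conditioning environment matches → elsewhere allophone [k].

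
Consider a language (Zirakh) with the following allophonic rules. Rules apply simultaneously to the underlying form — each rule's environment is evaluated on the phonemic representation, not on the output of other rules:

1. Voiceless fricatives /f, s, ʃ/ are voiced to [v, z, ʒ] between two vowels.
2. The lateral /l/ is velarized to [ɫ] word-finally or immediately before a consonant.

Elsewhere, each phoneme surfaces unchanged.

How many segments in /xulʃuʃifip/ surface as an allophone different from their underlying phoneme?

3

Segments that undergo a rule: /l/ → [ɫ] (rule 2); /ʃ/ → [ʒ] (rule 1); /f/ → [v] (rule 1).
All other segments surface unchanged.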